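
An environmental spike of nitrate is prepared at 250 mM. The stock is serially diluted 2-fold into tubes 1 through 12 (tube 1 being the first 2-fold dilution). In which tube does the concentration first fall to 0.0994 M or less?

Tube n has concentration 250 mM / 2ⁿ.
Need 2ⁿ ≥ 250 mM / 0.0994 M = 2.52, so n ≥ 1.33.
First such tube: n = 2.

tube 2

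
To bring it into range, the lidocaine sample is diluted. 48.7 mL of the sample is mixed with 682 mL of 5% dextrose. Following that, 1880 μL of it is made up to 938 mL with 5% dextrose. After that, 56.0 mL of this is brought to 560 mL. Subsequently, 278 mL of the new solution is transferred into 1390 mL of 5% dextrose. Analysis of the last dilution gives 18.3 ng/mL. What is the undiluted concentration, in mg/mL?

8.22 mg/mL

Overall dilution factor = 15.00 × 498.9 × 10 × 6 = 4.49 × 10⁵.
Original = 18.3 ng/mL × 4.49 × 10⁵ = 8.22 × 10⁶ ng/mL = 8.22 mg/mL.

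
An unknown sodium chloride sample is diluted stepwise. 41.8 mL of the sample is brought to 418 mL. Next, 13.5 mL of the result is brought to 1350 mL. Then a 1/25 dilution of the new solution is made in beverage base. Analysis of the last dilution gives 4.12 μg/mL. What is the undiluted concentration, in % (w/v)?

Overall dilution factor = 10 × 100 × 25 = 2.50 × 10⁴.
Original = 4.12 μg/mL × 2.50 × 10⁴ = 1.03 × 10⁵ μg/mL = 10.3 % (w/v).

10.3 % (w/v)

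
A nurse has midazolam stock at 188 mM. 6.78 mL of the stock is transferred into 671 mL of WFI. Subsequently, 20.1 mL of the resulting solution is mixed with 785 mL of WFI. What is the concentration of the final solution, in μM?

Overall dilution factor = 99.97 × 40.05 = 4004.
188 mM / 4004 = 0.0470 mM = 47.0 μM.

47.0 μM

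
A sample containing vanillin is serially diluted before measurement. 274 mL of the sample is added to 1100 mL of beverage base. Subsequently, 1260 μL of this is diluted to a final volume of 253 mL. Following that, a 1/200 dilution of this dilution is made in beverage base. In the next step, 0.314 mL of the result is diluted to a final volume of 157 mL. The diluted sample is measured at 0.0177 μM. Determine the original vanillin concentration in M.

Overall dilution factor = 5.015 × 200.8 × 200 × 500 = 1.01 × 10⁸.
Original = 0.0177 μM × 1.01 × 10⁸ = 1.78 × 10⁶ μM = 1.78 M.

1.78 M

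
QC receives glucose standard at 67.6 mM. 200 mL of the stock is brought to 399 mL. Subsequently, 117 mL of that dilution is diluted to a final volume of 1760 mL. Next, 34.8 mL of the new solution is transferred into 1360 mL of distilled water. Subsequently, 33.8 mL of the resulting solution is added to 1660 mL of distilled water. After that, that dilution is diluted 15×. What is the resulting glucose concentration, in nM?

74.8 nM

Overall dilution factor = 1.995 × 15.04 × 40.08 × 50.11 × 15 = 9.04 × 10⁵.
67.6 mM / 9.04 × 10⁵ = 7.48 × 10⁻⁵ mM = 74.8 nM.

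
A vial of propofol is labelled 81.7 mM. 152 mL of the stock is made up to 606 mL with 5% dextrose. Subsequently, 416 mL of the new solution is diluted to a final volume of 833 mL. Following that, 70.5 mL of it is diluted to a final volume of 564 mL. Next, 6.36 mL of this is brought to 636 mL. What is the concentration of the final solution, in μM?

Overall dilution factor = 3.987 × 2.002 × 8 × 100 = 6387.
81.7 mM / 6387 = 0.0128 mM = 12.8 μM.

12.8 μM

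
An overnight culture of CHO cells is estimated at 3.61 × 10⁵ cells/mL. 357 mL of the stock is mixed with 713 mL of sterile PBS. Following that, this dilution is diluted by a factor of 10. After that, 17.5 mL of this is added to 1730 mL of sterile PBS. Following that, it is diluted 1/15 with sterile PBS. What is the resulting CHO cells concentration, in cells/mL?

8.04 cells/mL

Overall dilution factor = 2.997 × 10 × 99.86 × 15 = 4.49 × 10⁴.
3.61 × 10⁵ cells/mL / 4.49 × 10⁴ = 8.04 cells/mL.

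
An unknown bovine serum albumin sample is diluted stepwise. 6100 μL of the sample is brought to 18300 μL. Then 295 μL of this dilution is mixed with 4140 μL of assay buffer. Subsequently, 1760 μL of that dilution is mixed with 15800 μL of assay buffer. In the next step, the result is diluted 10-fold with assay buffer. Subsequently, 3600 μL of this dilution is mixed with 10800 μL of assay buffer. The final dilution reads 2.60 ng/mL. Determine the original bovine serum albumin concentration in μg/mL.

Overall dilution factor = 3 × 15.03 × 9.977 × 10 × 4 = 1.80 × 10⁴.
Original = 2.60 ng/mL × 1.80 × 10⁴ = 4.68 × 10⁴ ng/mL = 46.8 μg/mL.

46.8 μg/mL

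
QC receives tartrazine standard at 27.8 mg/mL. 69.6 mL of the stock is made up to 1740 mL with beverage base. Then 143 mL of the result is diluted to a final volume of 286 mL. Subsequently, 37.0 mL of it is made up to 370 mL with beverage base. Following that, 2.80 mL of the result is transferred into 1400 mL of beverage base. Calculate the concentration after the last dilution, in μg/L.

Overall dilution factor = 25 × 2 × 10 × 501 = 2.51 × 10⁵.
27.8 mg/mL / 2.51 × 10⁵ = 1.11 × 10⁻⁴ mg/mL = 111 μg/L.

111 μg/L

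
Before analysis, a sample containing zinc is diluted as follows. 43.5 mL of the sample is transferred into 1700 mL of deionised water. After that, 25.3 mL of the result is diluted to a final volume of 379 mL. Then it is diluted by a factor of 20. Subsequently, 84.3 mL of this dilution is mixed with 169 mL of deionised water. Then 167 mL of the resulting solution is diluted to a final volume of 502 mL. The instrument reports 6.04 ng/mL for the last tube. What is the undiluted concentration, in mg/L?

Overall dilution factor = 40.08 × 14.98 × 20 × 3.005 × 3.006 = 1.08 × 10⁵.
Original = 6.04 ng/mL × 1.08 × 10⁵ = 6.55 × 10⁵ ng/mL = 655 mg/L.

655 mg/L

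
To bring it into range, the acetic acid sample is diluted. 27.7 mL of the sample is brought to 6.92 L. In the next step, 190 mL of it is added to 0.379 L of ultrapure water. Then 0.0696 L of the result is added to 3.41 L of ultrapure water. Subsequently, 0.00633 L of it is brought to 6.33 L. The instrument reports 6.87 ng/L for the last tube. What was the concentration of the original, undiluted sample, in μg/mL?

257 μg/mL

Overall dilution factor = 249.8 × 2.995 × 49.99 × 1000 = 3.74 × 10⁷.
Original = 6.87 ng/L × 3.74 × 10⁷ = 2.57 × 10⁸ ng/L = 257 μg/mL.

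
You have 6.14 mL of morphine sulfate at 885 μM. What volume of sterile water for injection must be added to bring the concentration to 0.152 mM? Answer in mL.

29.6 mL

0.152 mM = 152 μM.
V₂ = C₁V₁/C₂ = 885 × 6.14 / 152 = 35.7 mL.
Diluent to add = V₂ − V₁ = 35.7 − 6.14 = 29.6 mL.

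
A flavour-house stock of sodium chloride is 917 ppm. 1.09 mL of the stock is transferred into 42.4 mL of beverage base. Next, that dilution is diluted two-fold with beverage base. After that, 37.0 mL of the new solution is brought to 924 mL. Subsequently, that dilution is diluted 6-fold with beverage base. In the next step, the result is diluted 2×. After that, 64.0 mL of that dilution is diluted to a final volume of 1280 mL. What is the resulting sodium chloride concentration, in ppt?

Overall dilution factor = 39.90 × 2 × 24.97 × 6 × 2 × 20 = 4.78 × 10⁵.
917 ppm / 4.78 × 10⁵ = 1.92 × 10⁻³ ppm = 1920 ppt.

1920 ppt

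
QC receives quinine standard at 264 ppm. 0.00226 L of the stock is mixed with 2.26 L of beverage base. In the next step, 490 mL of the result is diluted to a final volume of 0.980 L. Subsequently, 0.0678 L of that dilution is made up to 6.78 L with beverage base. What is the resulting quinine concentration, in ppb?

Overall dilution factor = 1001 × 2 × 100 = 2.00 × 10⁵.
264 ppm / 2.00 × 10⁵ = 1.32 × 10⁻³ ppm = 1.32 ppb.

1.32 ppb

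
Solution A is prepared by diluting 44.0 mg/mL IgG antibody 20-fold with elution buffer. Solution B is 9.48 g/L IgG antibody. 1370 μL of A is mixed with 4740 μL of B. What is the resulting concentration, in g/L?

7.85 g/L

C_A = 44.0 mg/mL / 20 = 2.20 mg/mL.
C_B = 9.48 g/L = 9.48 mg/mL.
C_mix = (C_A·V_A + C_B·V_B)/(V_A + V_B) = (2.20×1370 + 9.48×4740) / 6110 = 7.85 mg/mL = 7.85 g/L.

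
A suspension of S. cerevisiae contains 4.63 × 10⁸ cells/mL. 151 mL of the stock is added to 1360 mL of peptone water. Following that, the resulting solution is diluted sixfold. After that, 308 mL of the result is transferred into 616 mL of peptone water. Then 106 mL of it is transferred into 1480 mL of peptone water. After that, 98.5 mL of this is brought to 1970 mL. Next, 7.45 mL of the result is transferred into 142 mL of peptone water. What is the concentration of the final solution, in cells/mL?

428 cells/mL

Overall dilution factor = 10.01 × 6 × 3 × 14.96 × 20 × 20.06 = 1.08 × 10⁶.
4.63 × 10⁸ cells/mL / 1.08 × 10⁶ = 428 cells/mL.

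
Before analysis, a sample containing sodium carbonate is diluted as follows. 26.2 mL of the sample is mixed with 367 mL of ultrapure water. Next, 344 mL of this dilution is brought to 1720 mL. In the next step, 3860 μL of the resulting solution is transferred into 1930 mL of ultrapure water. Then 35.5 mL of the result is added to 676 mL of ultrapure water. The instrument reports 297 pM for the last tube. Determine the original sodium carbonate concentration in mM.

0.224 mM

Overall dilution factor = 15.01 × 5 × 501 × 20.04 = 7.53 × 10⁵.
Original = 297 pM × 7.53 × 10⁵ = 2.24 × 10⁸ pM = 0.224 mM.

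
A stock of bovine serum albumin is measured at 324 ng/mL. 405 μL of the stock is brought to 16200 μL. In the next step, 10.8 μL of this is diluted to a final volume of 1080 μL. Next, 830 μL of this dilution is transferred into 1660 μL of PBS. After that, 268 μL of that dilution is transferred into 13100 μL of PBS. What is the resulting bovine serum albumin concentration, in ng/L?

Overall dilution factor = 40 × 100 × 3 × 49.88 = 5.99 × 10⁵.
324 ng/mL / 5.99 × 10⁵ = 5.41 × 10⁻⁴ ng/mL = 0.541 ng/L.

0.541 ng/L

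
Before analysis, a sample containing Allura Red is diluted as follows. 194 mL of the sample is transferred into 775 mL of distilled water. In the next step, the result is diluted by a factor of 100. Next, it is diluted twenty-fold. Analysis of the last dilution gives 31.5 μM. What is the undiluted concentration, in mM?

315 mM

Overall dilution factor = 4.995 × 100 × 20 = 9990.
Original = 31.5 μM × 9990 = 3.15 × 10⁵ μM = 315 mM.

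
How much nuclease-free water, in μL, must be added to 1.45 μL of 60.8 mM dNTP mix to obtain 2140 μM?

39.7 μL

2140 μM = 2.14 mM.
V₂ = C₁V₁/C₂ = 60.8 × 1.45 / 2.14 = 41.2 μL.
Diluent to add = V₂ − V₁ = 41.2 − 1.45 = 39.7 μL.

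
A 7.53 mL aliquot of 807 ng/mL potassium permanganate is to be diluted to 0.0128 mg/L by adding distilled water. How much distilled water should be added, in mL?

0.0128 mg/L = 12.8 ng/mL.
V₂ = C₁V₁/C₂ = 807 × 7.53 / 12.8 = 475 mL.
Diluent to add = V₂ − V₁ = 475 − 7.53 = 467 mL.

467 mL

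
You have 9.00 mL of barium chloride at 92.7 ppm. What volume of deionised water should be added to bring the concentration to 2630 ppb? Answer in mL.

308 mL

2630 ppb = 2.63 ppm.
V₂ = C₁V₁/C₂ = 92.7 × 9.00 / 2.63 = 317 mL.
Diluent to add = V₂ − V₁ = 317 − 9.00 = 308 mL.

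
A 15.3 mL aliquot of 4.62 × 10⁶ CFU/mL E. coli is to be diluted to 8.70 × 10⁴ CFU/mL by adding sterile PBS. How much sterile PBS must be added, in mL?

V₂ = C₁V₁/C₂ = 4.62 × 10⁶ × 15.3 / 8.70 × 10⁴ = 812 mL.
Diluent to add = V₂ − V₁ = 812 − 15.3 = 797 mL.

797 mL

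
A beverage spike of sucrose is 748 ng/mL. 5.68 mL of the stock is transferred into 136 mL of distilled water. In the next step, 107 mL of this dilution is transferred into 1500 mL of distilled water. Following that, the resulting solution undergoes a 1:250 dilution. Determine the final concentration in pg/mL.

Overall dilution factor = 24.94 × 15.02 × 250 = 9.37 × 10⁴.
748 ng/mL / 9.37 × 10⁴ = 7.99 × 10⁻³ ng/mL = 7.99 pg/mL.

7.99 pg/mL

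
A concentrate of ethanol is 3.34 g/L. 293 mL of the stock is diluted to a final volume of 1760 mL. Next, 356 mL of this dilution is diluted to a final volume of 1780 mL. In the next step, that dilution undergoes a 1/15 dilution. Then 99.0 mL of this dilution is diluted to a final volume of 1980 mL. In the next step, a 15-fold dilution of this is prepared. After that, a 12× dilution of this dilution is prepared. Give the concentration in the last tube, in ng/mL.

Overall dilution factor = 6.007 × 5 × 15 × 20 × 15 × 12 = 1.62 × 10⁶.
3.34 g/L / 1.62 × 10⁶ = 2.06 × 10⁻⁶ g/L = 2.06 ng/mL.

2.06 ng/mL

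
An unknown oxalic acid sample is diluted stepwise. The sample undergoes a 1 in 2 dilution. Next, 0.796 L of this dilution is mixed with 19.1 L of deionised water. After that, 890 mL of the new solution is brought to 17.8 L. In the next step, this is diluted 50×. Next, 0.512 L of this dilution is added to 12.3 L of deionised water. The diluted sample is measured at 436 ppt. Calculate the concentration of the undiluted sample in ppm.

Overall dilution factor = 2 × 24.99 × 20 × 50 × 25.02 = 1.25 × 10⁶.
Original = 436 ppt × 1.25 × 10⁶ = 5.45 × 10⁸ ppt = 545 ppm.

545 ppm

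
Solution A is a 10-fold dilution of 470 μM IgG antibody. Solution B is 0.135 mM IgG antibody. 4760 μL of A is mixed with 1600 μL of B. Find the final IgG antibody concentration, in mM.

0.0691 mM

C_A = 470 μM / 10 = 47.0 μM.
C_B = 0.135 mM = 135 μM.
C_mix = (C_A·V_A + C_B·V_B)/(V_A + V_B) = (47.0×4760 + 135×1600) / 6360 = 69.1 μM = 0.0691 mM.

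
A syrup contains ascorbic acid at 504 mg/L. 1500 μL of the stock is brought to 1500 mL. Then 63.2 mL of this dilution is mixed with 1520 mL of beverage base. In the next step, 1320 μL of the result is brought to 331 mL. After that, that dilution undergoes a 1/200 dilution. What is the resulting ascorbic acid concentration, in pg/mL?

Overall dilution factor = 1000 × 25.05 × 250.8 × 200 = 1.26 × 10⁹.
504 mg/L / 1.26 × 10⁹ = 4.01 × 10⁻⁷ mg/L = 0.401 pg/mL.

0.401 pg/mL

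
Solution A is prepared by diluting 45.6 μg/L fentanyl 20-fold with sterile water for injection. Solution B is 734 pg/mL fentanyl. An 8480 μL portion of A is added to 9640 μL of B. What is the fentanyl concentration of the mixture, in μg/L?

1.46 μg/L

C_A = 45.6 μg/L / 20 = 2.28 μg/L.
C_B = 734 pg/mL = 0.734 μg/L.
C_mix = (C_A·V_A + C_B·V_B)/(V_A + V_B) = (2.28×8480 + 0.734×9640) / 18120 = 1.46 μg/L.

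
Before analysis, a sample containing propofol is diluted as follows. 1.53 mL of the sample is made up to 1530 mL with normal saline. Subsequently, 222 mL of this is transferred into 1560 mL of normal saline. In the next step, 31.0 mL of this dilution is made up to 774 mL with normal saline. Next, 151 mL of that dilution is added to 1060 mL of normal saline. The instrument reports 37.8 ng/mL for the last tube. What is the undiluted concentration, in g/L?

Overall dilution factor = 1000 × 8.027 × 24.97 × 8.020 = 1.61 × 10⁶.
Original = 37.8 ng/mL × 1.61 × 10⁶ = 6.08 × 10⁷ ng/mL = 60.8 g/L.

60.8 g/L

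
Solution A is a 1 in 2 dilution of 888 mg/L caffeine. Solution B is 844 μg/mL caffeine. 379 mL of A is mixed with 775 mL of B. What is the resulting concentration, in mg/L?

C_A = 888 mg/L / 2 = 444 mg/L.
C_B = 844 μg/mL = 844 mg/L.
C_mix = (C_A·V_A + C_B·V_B)/(V_A + V_B) = (444×379 + 844×775) / 1154 = 713 mg/L.

713 mg/L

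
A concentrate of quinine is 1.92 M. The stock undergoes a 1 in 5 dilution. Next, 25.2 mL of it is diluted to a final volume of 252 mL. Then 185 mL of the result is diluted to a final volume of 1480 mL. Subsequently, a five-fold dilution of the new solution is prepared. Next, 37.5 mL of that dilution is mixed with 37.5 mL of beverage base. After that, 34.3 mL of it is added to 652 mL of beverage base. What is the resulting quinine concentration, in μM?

24.0 μM

Overall dilution factor = 5 × 10 × 8 × 5 × 2 × 20.01 = 8.00 × 10⁴.
1.92 M / 8.00 × 10⁴ = 2.40 × 10⁻⁵ M = 24.0 μM.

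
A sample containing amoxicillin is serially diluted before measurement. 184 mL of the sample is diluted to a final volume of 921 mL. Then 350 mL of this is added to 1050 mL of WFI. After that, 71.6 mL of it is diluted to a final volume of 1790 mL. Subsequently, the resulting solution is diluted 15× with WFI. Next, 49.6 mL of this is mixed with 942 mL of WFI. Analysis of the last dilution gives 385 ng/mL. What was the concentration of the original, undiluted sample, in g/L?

Overall dilution factor = 5.005 × 4 × 25 × 15 × 19.99 = 1.50 × 10⁵.
Original = 385 ng/mL × 1.50 × 10⁵ = 5.78 × 10⁷ ng/mL = 57.8 g/L.

57.8 g/L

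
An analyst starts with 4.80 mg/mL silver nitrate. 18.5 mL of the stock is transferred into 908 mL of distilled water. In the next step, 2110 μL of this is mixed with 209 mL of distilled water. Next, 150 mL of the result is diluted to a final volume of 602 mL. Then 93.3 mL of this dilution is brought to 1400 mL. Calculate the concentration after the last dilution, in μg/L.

Overall dilution factor = 50.08 × 100.1 × 4.013 × 15.01 = 3.02 × 10⁵.
4.80 mg/mL / 3.02 × 10⁵ = 1.59 × 10⁻⁵ mg/mL = 15.9 μg/L.

15.9 μg/L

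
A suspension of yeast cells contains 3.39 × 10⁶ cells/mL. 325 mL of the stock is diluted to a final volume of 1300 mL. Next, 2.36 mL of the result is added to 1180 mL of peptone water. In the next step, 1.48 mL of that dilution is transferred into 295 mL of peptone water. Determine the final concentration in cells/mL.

Overall dilution factor = 4 × 501 × 200.3 = 4.01 × 10⁵.
3.39 × 10⁶ cells/mL / 4.01 × 10⁵ = 8.44 cells/mL.

8.44 cells/mL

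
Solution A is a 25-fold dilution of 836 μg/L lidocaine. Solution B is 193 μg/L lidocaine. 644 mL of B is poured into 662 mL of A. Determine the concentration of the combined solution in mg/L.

C_A = 836 μg/L / 25 = 33.4 μg/L.
C_mix = (C_A·V_A + C_B·V_B)/(V_A + V_B) = (33.4×662 + 193×644) / 1306 = 112 μg/L = 0.112 mg/L.

0.112 mg/L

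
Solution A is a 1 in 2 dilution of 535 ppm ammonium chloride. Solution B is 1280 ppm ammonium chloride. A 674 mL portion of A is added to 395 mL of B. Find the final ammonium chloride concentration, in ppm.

C_A = 535 ppm / 2 = 268 ppm.
C_mix = (C_A·V_A + C_B·V_B)/(V_A + V_B) = (268×674 + 1280×395) / 1069 = 642 ppm.

642 ppm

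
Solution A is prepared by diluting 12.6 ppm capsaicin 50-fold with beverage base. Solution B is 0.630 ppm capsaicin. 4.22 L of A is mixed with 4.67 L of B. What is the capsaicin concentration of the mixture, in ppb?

C_A = 12.6 ppm / 50 = 0.252 ppm.
C_mix = (C_A·V_A + C_B·V_B)/(V_A + V_B) = (0.252×4.22 + 0.630×4.67) / 8.890 = 0.451 ppm = 451 ppb.

451 ppb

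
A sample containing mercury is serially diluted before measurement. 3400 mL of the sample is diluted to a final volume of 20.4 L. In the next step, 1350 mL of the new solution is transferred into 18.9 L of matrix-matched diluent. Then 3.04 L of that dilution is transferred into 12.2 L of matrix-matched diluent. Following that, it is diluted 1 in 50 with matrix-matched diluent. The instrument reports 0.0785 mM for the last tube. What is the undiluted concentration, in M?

Overall dilution factor = 6 × 15 × 5.013 × 50 = 2.26 × 10⁴.
Original = 0.0785 mM × 2.26 × 10⁴ = 1771 mM = 1.77 M.

1.77 M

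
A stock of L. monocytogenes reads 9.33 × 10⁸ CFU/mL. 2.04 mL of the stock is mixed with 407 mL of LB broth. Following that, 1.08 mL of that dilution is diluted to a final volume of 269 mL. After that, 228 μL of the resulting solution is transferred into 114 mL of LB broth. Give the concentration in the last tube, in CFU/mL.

37.3 CFU/mL

Overall dilution factor = 200.5 × 249.1 × 501 = 2.50 × 10⁷.
9.33 × 10⁸ CFU/mL / 2.50 × 10⁷ = 37.3 CFU/mL.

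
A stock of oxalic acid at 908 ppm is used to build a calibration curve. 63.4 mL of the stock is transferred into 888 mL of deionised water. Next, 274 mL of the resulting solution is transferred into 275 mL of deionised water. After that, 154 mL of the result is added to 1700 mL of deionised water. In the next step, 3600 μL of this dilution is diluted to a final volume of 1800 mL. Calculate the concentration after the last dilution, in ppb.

5.02 ppb

Overall dilution factor = 15.01 × 2.004 × 12.04 × 500 = 1.81 × 10⁵.
908 ppm / 1.81 × 10⁵ = 5.02 × 10⁻³ ppm = 5.02 ppb.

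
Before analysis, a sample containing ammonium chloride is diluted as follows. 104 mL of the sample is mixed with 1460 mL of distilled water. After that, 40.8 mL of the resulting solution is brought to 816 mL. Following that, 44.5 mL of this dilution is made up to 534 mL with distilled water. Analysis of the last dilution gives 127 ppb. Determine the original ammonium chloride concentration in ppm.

458 ppm

Overall dilution factor = 15.04 × 20 × 12 = 3609.
Original = 127 ppb × 3609 = 4.58 × 10⁵ ppb = 458 ppm.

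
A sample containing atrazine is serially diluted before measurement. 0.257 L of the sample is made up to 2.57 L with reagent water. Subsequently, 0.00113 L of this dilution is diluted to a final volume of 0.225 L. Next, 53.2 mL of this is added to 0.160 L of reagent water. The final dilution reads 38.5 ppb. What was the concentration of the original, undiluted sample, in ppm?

307 ppm

Overall dilution factor = 10 × 199.1 × 4.008 = 7980.
Original = 38.5 ppb × 7980 = 3.07 × 10⁵ ppb = 307 ppm.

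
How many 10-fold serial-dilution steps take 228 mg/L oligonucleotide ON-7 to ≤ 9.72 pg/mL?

Need 10ⁿ ≥ 2.35 × 10⁷, so n ≥ log(2.35 × 10⁷)/log(10) = 7.37.
Minimum whole steps: n = 8.

8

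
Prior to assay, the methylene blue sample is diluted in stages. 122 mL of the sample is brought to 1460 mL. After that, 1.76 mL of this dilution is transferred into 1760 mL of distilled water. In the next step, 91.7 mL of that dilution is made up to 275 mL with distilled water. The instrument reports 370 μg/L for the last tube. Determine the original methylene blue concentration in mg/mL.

Overall dilution factor = 11.97 × 1001 × 2.999 = 3.59 × 10⁴.
Original = 370 μg/L × 3.59 × 10⁴ = 1.33 × 10⁷ μg/L = 13.3 mg/mL.

13.3 mg/mL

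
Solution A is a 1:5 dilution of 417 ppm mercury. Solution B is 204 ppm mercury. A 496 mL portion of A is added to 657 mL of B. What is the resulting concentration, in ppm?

C_A = 417 ppm / 5 = 83.4 ppm.
C_mix = (C_A·V_A + C_B·V_B)/(V_A + V_B) = (83.4×496 + 204×657) / 1153 = 152 ppm.

152 ppm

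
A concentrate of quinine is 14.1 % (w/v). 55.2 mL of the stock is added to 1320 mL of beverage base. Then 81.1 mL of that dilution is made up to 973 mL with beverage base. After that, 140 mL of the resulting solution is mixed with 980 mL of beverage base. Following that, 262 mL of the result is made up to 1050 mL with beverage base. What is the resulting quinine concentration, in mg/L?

14.7 mg/L

Overall dilution factor = 24.91 × 12.00 × 8 × 4.008 = 9583.
14.1 % (w/v) / 9583 = 1.47 × 10⁻³ % (w/v) = 14.7 mg/L.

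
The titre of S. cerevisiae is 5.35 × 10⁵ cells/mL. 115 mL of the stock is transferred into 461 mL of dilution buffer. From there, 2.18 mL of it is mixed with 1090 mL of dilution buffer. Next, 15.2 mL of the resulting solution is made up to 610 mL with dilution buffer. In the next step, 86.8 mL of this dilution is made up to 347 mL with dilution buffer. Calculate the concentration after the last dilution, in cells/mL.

Overall dilution factor = 5.009 × 501 × 40.13 × 3.998 = 4.03 × 10⁵.
5.35 × 10⁵ cells/mL / 4.03 × 10⁵ = 1.33 cells/mL.

1.33 cells/mL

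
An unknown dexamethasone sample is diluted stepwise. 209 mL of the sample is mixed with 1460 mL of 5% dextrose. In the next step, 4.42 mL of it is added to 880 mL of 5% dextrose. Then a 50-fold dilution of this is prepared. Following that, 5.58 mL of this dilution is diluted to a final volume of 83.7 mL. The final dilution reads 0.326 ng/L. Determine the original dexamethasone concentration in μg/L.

Overall dilution factor = 7.986 × 200.1 × 50 × 15 = 1.20 × 10⁶.
Original = 0.326 ng/L × 1.20 × 10⁶ = 3.91 × 10⁵ ng/L = 391 μg/L.

391 μg/L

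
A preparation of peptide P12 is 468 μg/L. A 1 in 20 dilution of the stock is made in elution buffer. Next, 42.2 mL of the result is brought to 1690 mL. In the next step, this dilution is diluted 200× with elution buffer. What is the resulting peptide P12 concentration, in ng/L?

Overall dilution factor = 20 × 40.05 × 200 = 1.60 × 10⁵.
468 μg/L / 1.60 × 10⁵ = 2.92 × 10⁻³ μg/L = 2.92 ng/L.

2.92 ng/L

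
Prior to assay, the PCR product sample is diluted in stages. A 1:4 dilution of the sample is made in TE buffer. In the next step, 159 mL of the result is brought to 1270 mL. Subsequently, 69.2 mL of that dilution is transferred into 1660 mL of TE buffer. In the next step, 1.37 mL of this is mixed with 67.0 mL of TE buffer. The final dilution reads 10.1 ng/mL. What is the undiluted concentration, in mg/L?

402 mg/L

Overall dilution factor = 4 × 7.987 × 24.99 × 49.91 = 3.98 × 10⁴.
Original = 10.1 ng/mL × 3.98 × 10⁴ = 4.02 × 10⁵ ng/mL = 402 mg/L.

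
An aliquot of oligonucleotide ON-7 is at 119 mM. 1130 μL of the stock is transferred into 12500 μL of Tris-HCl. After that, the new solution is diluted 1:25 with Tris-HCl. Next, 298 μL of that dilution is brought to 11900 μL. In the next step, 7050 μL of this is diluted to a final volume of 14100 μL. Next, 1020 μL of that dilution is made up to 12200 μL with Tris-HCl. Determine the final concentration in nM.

413 nM

Overall dilution factor = 12.06 × 25 × 39.93 × 2 × 11.96 = 2.88 × 10⁵.
119 mM / 2.88 × 10⁵ = 4.13 × 10⁻⁴ mM = 413 nM.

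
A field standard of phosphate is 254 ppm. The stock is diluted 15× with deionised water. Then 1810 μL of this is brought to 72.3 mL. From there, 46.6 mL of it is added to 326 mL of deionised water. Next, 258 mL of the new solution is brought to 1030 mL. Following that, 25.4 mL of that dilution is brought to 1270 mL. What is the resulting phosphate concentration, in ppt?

Overall dilution factor = 15 × 39.94 × 7.996 × 3.992 × 50 = 9.56 × 10⁵.
254 ppm / 9.56 × 10⁵ = 2.66 × 10⁻⁴ ppm = 266 ppt.

266 ppt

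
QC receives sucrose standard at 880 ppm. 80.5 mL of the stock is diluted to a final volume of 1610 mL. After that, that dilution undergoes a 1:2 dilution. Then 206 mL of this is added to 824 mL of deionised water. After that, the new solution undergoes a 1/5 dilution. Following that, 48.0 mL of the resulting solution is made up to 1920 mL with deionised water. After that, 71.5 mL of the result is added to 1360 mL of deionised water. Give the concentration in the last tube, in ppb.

1.10 ppb

Overall dilution factor = 20 × 2 × 5 × 5 × 40 × 20.02 = 8.01 × 10⁵.
880 ppm / 8.01 × 10⁵ = 1.10 × 10⁻³ ppm = 1.10 ppb.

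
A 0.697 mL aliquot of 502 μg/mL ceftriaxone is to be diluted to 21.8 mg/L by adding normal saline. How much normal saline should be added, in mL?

21.8 mg/L = 21.8 μg/mL.
V₂ = C₁V₁/C₂ = 502 × 0.697 / 21.8 = 16.1 mL.
Diluent to add = V₂ − V₁ = 16.1 − 0.697 = 15.4 mL.

15.4 mL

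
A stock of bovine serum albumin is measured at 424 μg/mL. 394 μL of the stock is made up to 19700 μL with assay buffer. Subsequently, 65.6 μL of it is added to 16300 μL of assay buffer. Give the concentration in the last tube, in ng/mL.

Overall dilution factor = 50 × 249.5 = 1.25 × 10⁴.
424 μg/mL / 1.25 × 10⁴ = 0.0340 μg/mL = 34.0 ng/mL.

34.0 ng/mL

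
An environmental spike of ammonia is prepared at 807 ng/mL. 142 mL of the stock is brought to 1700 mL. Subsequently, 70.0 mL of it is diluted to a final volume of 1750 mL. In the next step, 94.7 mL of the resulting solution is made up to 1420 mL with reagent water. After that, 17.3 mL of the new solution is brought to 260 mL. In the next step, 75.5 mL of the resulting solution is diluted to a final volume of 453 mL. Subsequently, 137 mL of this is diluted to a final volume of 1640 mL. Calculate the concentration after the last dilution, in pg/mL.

0.167 pg/mL

Overall dilution factor = 11.97 × 25 × 14.99 × 15.03 × 6 × 11.97 = 4.84 × 10⁶.
807 ng/mL / 4.84 × 10⁶ = 1.67 × 10⁻⁴ ng/mL = 0.167 pg/mL.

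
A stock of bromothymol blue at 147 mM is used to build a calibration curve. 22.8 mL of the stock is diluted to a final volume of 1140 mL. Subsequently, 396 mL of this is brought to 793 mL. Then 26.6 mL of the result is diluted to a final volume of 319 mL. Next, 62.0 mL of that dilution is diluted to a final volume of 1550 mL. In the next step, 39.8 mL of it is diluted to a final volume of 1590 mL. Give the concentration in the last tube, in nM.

Overall dilution factor = 50 × 2.003 × 11.99 × 25 × 39.95 = 1.20 × 10⁶.
147 mM / 1.20 × 10⁶ = 1.23 × 10⁻⁴ mM = 123 nM.

123 nM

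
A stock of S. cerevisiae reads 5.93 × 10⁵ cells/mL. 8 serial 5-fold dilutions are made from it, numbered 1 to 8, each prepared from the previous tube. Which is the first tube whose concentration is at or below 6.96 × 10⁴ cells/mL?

Tube n has concentration 5.93 × 10⁵ cells/mL / 5ⁿ.
Need 5ⁿ ≥ 5.93 × 10⁵ cells/mL / 6.96 × 10⁴ cells/mL = 8.52, so n ≥ 1.33.
First such tube: n = 2.

tube 2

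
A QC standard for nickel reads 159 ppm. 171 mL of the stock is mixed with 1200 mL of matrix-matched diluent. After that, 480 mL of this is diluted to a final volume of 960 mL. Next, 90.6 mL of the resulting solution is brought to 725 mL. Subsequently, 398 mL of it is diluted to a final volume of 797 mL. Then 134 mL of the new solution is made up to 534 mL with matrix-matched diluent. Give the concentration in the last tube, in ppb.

155 ppb

Overall dilution factor = 8.018 × 2 × 8.002 × 2.003 × 3.985 = 1024.
159 ppm / 1024 = 0.155 ppm = 155 ppb.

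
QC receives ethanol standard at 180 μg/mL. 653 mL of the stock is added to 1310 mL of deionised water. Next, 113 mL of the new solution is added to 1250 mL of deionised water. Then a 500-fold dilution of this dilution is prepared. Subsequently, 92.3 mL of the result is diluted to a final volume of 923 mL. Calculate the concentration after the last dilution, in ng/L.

Overall dilution factor = 3.006 × 12.06 × 500 × 10 = 1.81 × 10⁵.
180 μg/mL / 1.81 × 10⁵ = 9.93 × 10⁻⁴ μg/mL = 993 ng/L.

993 ng/L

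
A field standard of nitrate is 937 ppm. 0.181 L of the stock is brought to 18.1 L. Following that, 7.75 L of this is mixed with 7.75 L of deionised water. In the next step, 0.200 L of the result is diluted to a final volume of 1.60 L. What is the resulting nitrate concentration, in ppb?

Overall dilution factor = 100 × 2 × 8 = 1600.
937 ppm / 1600 = 0.586 ppm = 586 ppb.

586 ppb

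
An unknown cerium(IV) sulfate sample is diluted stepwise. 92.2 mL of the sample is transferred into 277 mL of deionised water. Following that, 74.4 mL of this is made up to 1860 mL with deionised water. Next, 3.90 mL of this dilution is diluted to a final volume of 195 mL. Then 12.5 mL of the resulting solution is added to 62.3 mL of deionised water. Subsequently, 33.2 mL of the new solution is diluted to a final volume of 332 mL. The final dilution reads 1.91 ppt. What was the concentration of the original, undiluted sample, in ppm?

Overall dilution factor = 4.004 × 25 × 50 × 5.984 × 10 = 3.00 × 10⁵.
Original = 1.91 ppt × 3.00 × 10⁵ = 5.72 × 10⁵ ppt = 0.572 ppm.

0.572 ppm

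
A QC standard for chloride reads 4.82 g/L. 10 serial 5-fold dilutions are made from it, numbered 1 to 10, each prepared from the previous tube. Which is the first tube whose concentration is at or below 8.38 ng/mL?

tube 9

Tube n has concentration 4.82 g/L / 5ⁿ.
Need 5ⁿ ≥ 4.82 g/L / 8.38 ng/mL = 5.75 × 10⁵, so n ≥ 8.24.
First such tube: n = 9.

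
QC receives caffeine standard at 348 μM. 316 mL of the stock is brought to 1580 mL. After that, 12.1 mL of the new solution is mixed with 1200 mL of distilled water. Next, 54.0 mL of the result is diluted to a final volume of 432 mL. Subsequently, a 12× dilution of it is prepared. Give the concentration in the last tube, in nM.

7.24 nM

Overall dilution factor = 5 × 100.2 × 8 × 12 = 4.81 × 10⁴.
348 μM / 4.81 × 10⁴ = 7.24 × 10⁻³ μM = 7.24 nM.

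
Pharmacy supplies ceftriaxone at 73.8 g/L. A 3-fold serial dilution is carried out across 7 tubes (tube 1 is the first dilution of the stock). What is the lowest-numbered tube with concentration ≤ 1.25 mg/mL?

Tube n has concentration 73.8 g/L / 3ⁿ.
Need 3ⁿ ≥ 73.8 g/L / 1.25 mg/mL = 59.0, so n ≥ 3.71.
First such tube: n = 4.

tube 4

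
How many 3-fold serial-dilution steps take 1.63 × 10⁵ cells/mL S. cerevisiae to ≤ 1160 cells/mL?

Need 3ⁿ ≥ 141, so n ≥ log(141)/log(3) = 4.50.
Minimum whole steps: n = 5.

5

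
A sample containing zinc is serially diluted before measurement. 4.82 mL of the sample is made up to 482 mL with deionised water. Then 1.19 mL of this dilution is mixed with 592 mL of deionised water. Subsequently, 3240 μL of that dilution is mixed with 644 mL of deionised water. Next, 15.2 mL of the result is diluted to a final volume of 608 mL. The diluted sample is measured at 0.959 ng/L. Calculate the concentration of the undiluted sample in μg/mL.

382 μg/mL

Overall dilution factor = 100 × 498.5 × 199.8 × 40 = 3.98 × 10⁸.
Original = 0.959 ng/L × 3.98 × 10⁸ = 3.82 × 10⁸ ng/L = 382 μg/mL.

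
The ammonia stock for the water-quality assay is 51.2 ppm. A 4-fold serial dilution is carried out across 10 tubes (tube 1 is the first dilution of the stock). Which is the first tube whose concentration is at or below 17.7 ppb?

tube 6

Tube n has concentration 51.2 ppm / 4ⁿ.
Need 4ⁿ ≥ 51.2 ppm / 17.7 ppb = 2893, so n ≥ 5.75.
First such tube: n = 6.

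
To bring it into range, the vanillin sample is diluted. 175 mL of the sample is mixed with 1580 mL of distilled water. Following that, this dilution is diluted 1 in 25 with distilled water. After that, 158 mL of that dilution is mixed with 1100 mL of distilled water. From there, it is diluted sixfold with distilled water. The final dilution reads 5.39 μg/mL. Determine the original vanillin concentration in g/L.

64.6 g/L

Overall dilution factor = 10.03 × 25 × 7.962 × 6 = 1.20 × 10⁴.
Original = 5.39 μg/mL × 1.20 × 10⁴ = 6.46 × 10⁴ μg/mL = 64.6 g/L.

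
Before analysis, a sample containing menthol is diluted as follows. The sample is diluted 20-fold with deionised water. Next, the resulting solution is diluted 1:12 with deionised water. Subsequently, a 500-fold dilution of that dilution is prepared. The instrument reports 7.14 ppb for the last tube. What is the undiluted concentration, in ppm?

857 ppm

Overall dilution factor = 20 × 12 × 500 = 1.20 × 10⁵.
Original = 7.14 ppb × 1.20 × 10⁵ = 8.57 × 10⁵ ppb = 857 ppm.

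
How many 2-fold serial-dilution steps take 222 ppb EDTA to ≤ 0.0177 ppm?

4

Need 2ⁿ ≥ 12.5, so n ≥ log(12.5)/log(2) = 3.65.
Minimum whole steps: n = 4.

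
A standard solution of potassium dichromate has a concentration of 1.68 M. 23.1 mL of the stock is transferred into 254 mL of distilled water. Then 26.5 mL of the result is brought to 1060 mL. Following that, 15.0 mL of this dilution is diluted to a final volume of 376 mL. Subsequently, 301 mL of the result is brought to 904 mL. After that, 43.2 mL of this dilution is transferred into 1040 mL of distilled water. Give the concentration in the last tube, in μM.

1.85 μM

Overall dilution factor = 12.00 × 40 × 25.07 × 3.003 × 25.07 = 9.06 × 10⁵.
1.68 M / 9.06 × 10⁵ = 1.85 × 10⁻⁶ M = 1.85 μM.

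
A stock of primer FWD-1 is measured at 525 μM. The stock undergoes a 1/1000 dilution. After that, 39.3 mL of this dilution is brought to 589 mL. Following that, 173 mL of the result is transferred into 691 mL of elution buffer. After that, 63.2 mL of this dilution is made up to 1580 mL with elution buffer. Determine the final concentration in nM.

0.281 nM

Overall dilution factor = 1000 × 14.99 × 4.994 × 25 = 1.87 × 10⁶.
525 μM / 1.87 × 10⁶ = 2.81 × 10⁻⁴ μM = 0.281 nM.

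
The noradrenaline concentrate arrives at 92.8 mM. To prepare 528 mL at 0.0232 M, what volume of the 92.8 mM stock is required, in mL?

132 mL

0.0232 M = 23.2 mM.
V₁ = C₂V₂/C₁ = 23.2 × 528 / 92.8 = 132 mL.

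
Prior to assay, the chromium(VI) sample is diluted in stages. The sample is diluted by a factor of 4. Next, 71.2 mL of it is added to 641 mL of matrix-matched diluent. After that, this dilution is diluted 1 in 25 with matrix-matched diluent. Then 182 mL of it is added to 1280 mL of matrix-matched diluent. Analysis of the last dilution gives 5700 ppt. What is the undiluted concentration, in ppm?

45.8 ppm

Overall dilution factor = 4 × 10.00 × 25 × 8.033 = 8035.
Original = 5700 ppt × 8035 = 4.58 × 10⁷ ppt = 45.8 ppm.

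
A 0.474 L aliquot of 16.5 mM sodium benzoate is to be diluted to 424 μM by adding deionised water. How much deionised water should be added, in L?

424 μM = 0.424 mM.
V₂ = C₁V₁/C₂ = 16.5 × 0.474 / 0.424 = 18.4 L.
Diluent to add = V₂ − V₁ = 18.4 − 0.474 = 18.0 L.

18.0 L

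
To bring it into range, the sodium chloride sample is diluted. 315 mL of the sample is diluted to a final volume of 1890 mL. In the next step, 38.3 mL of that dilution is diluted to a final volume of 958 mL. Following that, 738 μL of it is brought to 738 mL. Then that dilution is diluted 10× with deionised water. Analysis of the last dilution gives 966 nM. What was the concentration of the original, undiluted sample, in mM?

Overall dilution factor = 6 × 25.01 × 1000 × 10 = 1.50 × 10⁶.
Original = 966 nM × 1.50 × 10⁶ = 1.45 × 10⁹ nM = 1450 mM.

1450 mM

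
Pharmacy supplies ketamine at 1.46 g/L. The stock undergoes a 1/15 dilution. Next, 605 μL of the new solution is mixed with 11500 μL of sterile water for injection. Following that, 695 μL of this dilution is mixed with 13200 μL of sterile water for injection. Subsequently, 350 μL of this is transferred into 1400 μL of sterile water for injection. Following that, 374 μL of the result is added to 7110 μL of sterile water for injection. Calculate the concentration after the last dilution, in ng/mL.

2.43 ng/mL

Overall dilution factor = 15 × 20.01 × 19.99 × 5 × 20.01 = 6.00 × 10⁵.
1.46 g/L / 6.00 × 10⁵ = 2.43 × 10⁻⁶ g/L = 2.43 ng/mL.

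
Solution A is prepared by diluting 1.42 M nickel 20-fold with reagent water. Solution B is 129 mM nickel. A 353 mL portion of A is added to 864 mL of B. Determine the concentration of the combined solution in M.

0.112 M

C_A = 1.42 M / 20 = 0.0710 M.
C_B = 129 mM = 0.129 M.
C_mix = (C_A·V_A + C_B·V_B)/(V_A + V_B) = (0.0710×353 + 0.129×864) / 1217 = 0.112 M.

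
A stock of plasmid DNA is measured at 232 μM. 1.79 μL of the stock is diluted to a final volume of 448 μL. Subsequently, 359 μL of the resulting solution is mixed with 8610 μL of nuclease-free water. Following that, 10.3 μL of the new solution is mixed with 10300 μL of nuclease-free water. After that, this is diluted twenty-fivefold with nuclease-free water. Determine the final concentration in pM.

Overall dilution factor = 250.3 × 24.98 × 1001 × 25 = 1.56 × 10⁸.
232 μM / 1.56 × 10⁸ = 1.48 × 10⁻⁶ μM = 1.48 pM.

1.48 pM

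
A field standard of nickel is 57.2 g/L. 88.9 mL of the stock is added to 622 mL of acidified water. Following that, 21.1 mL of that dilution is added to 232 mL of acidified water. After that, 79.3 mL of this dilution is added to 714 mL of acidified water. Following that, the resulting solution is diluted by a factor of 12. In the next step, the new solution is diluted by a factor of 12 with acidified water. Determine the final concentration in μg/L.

Overall dilution factor = 7.997 × 12.00 × 10.00 × 12 × 12 = 1.38 × 10⁵.
57.2 g/L / 1.38 × 10⁵ = 4.14 × 10⁻⁴ g/L = 414 μg/L.

414 μg/L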